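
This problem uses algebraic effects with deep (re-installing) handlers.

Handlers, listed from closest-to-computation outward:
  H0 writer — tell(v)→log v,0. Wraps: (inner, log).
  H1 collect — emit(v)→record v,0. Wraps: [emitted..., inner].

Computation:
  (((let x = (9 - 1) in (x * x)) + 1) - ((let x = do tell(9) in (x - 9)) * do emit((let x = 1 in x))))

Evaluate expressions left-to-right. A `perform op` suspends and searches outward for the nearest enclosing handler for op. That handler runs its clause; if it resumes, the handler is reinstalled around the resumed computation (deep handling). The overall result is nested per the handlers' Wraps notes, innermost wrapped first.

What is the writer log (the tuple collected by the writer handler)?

Answer: (9)

Working:
tell(9) @ H0 ⇒ log+=9
emit(1) @ H1 ⇒ out+=1
H0 returns (65, (9))
H1 returns [1, (65, (9))]
= [1, (65, (9))]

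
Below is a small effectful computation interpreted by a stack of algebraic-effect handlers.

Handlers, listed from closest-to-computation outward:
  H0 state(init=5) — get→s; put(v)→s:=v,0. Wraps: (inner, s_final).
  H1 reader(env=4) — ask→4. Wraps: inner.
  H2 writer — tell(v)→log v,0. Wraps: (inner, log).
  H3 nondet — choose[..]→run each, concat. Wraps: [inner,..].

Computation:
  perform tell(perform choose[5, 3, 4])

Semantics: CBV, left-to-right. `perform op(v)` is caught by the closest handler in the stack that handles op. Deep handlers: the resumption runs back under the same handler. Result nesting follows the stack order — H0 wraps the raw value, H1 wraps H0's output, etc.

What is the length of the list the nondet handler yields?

Evaluation trace:
choose[5, 3, 4] @ H3
  branch[0] choose=5:
    tell(5) @ H2 ⇒ log+=5
    H0 returns (0, 5)
    H1 returns (0, 5)
    H2 returns ((0, 5), (5))
    H3 returns [((0, 5), (5))]
  branch[1] choose=3:
    tell(3) @ H2 ⇒ log+=3
    H0 returns (0, 5)
    H1 returns (0, 5)
    H2 returns ((0, 5), (3))
    H3 returns [((0, 5), (3))]
  branch[2] choose=4:
    tell(4) @ H2 ⇒ log+=4
    H0 returns (0, 5)
    H1 returns (0, 5)
    H2 returns ((0, 5), (4))
    H3 returns [((0, 5), (4))]
= [((0, 5), (5)), ((0, 5), (3)), ((0, 5), (4))]

Answer: 3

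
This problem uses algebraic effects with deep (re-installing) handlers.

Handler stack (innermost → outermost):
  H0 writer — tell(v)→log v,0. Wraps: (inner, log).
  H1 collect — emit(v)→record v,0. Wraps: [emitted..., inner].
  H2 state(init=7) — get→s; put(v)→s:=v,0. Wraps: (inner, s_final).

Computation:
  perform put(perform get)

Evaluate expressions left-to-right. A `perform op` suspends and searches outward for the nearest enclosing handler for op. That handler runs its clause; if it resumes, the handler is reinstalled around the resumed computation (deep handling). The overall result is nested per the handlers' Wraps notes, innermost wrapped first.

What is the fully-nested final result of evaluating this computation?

Working:
get @ H2 ⇒ 7
put(7) @ H2 ⇒ s:=7
H0 returns (0, ())
H1 returns [(0, ())]
H2 returns ([(0, ())], 7)
= ([(0, ())], 7)

Answer: ([(0, ())], 7)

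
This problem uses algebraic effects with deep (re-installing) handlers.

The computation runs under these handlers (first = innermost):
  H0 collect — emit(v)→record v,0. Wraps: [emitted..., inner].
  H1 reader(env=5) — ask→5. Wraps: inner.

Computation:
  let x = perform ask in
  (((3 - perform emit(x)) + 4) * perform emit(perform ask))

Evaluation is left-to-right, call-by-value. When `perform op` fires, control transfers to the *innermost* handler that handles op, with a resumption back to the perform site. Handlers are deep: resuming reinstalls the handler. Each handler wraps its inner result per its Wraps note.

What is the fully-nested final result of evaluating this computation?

Answer: [5, 5, 0]

Evaluation trace:
ask @ H1 ⇒ 5
emit(5) @ H0 ⇒ out+=5
ask @ H1 ⇒ 5
emit(5) @ H0 ⇒ out+=5
H0 returns [5, 5, 0]
H1 returns [5, 5, 0]
= [5, 5, 0]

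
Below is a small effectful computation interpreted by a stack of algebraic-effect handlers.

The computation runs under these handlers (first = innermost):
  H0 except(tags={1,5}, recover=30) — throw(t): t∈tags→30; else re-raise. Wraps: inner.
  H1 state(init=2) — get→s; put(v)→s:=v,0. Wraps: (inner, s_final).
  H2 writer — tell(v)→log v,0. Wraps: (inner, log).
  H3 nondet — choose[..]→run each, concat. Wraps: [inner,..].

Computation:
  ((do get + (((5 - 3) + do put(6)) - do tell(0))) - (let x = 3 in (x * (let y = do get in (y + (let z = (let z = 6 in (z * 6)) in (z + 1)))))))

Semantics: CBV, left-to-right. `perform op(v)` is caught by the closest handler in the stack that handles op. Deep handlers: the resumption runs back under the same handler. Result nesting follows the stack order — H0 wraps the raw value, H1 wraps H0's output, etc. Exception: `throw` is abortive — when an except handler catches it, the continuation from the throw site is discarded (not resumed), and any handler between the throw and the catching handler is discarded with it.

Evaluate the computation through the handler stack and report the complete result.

Answer: [((-125, 6), (0))]

Evaluation trace:
get @ H1 ⇒ 2
put(6) @ H1 ⇒ s:=6
tell(0) @ H2 ⇒ log+=0
get @ H1 ⇒ 6
H0 returns -125
H1 returns (-125, 6)
H2 returns ((-125, 6), (0))
H3 returns [((-125, 6), (0))]
= [((-125, 6), (0))]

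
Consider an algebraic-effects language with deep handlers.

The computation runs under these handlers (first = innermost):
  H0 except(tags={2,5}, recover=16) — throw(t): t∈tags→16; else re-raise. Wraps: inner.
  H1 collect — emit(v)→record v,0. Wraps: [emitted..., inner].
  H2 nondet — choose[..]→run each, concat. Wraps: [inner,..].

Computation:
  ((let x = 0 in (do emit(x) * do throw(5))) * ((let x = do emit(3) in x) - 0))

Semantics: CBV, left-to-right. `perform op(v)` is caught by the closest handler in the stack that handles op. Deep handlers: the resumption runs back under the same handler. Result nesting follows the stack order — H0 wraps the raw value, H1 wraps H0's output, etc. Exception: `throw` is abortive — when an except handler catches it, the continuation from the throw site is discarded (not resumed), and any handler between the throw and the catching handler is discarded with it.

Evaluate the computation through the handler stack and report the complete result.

Answer: [[0, 16]]

Step-by-step:
emit(0) @ H1 ⇒ out+=0
throw(5) @ H0 caught ⇒ 16
H1 returns [0, 16]
H2 returns [[0, 16]]
= [[0, 16]]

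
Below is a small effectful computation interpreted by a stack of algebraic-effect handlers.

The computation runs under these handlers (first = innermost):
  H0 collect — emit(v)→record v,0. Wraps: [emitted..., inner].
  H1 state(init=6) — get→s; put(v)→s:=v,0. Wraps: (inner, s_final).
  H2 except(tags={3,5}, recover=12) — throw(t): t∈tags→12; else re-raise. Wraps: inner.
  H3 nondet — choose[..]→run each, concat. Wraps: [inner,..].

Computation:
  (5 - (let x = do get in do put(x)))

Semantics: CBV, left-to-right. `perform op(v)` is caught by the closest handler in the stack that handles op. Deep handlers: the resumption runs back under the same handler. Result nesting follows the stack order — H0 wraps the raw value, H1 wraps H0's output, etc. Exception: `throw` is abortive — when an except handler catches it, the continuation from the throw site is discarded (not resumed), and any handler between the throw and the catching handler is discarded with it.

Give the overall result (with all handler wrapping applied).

Step-by-step:
get @ H1 ⇒ 6
put(6) @ H1 ⇒ s:=6
H0 returns [5]
H1 returns ([5], 6)
H2 returns ([5], 6)
H3 returns [([5], 6)]
= [([5], 6)]

Answer: [([5], 6)]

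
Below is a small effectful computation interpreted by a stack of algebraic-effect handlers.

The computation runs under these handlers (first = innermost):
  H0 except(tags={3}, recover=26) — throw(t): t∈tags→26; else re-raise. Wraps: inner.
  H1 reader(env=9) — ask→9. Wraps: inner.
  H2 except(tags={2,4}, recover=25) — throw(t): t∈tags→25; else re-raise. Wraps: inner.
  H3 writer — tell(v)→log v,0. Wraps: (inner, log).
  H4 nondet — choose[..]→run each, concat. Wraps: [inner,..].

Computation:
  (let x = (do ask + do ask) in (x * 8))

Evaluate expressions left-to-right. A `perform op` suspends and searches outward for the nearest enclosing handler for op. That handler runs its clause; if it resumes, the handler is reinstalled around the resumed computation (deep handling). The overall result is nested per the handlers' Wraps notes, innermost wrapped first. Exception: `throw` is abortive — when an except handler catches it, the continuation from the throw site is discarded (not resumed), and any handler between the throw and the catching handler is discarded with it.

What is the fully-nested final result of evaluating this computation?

Answer: [(144, ())]

Working:
ask @ H1 ⇒ 9
ask @ H1 ⇒ 9
H0 returns 144
H1 returns 144
H2 returns 144
H3 returns (144, ())
H4 returns [(144, ())]
= [(144, ())]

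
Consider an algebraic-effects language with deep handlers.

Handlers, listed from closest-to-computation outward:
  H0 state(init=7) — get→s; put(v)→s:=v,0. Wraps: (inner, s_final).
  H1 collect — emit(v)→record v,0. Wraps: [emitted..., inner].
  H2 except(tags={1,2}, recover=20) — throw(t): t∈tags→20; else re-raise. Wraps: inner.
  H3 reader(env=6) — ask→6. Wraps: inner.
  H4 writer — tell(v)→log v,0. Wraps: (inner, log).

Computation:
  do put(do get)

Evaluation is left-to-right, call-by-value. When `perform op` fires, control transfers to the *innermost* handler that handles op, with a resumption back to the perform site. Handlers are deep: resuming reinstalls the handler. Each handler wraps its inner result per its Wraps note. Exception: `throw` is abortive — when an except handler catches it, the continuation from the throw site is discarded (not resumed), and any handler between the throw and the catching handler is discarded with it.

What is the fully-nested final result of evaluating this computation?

Answer: ([(0, 7)], ())

Working:
get @ H0 ⇒ 7
put(7) @ H0 ⇒ s:=7
H0 returns (0, 7)
H1 returns [(0, 7)]
H2 returns [(0, 7)]
H3 returns [(0, 7)]
H4 returns ([(0, 7)], ())
= ([(0, 7)], ())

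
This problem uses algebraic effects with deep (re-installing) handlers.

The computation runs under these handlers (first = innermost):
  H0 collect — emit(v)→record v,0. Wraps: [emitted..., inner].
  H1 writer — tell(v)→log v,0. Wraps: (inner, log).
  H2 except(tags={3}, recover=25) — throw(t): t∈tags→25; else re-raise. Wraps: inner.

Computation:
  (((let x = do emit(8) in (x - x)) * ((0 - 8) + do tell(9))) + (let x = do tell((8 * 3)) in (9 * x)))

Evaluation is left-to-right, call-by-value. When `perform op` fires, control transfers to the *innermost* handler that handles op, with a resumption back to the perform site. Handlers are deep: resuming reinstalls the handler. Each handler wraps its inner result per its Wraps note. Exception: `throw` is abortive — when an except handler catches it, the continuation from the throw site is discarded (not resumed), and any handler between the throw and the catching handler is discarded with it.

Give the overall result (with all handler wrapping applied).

Answer: ([8, 0], (9, 24))

Evaluation trace:
emit(8) @ H0 ⇒ out+=8
tell(9) @ H1 ⇒ log+=9
tell(24) @ H1 ⇒ log+=24
H0 returns [8, 0]
H1 returns ([8, 0], (9, 24))
H2 returns ([8, 0], (9, 24))
= ([8, 0], (9, 24))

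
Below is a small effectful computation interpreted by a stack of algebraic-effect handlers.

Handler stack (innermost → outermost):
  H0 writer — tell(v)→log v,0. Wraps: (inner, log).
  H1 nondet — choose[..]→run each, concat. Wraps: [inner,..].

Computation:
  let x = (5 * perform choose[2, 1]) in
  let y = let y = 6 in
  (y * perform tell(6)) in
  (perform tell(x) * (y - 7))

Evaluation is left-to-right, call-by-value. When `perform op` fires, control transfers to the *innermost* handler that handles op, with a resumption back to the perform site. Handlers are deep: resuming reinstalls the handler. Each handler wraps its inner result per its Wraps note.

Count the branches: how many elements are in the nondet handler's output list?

Evaluation trace:
choose[2, 1] @ H1
  branch[0] choose=2:
    tell(6) @ H0 ⇒ log+=6
    tell(10) @ H0 ⇒ log+=10
    H0 returns (0, (6, 10))
    H1 returns [(0, (6, 10))]
  branch[1] choose=1:
    tell(6) @ H0 ⇒ log+=6
    tell(5) @ H0 ⇒ log+=5
    H0 returns (0, (6, 5))
    H1 returns [(0, (6, 5))]
= [(0, (6, 10)), (0, (6, 5))]

Answer: 2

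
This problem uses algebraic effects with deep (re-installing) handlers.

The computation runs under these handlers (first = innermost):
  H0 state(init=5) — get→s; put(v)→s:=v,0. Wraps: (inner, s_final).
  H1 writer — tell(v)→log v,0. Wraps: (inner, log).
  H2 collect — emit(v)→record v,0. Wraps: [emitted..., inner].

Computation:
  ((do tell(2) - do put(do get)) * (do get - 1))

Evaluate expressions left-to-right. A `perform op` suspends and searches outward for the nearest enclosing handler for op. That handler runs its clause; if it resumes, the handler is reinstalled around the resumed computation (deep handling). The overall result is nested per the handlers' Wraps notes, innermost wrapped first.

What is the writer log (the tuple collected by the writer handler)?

Working:
tell(2) @ H1 ⇒ log+=2
get @ H0 ⇒ 5
put(5) @ H0 ⇒ s:=5
get @ H0 ⇒ 5
H0 returns (0, 5)
H1 returns ((0, 5), (2))
H2 returns [((0, 5), (2))]
= [((0, 5), (2))]

Answer: (2)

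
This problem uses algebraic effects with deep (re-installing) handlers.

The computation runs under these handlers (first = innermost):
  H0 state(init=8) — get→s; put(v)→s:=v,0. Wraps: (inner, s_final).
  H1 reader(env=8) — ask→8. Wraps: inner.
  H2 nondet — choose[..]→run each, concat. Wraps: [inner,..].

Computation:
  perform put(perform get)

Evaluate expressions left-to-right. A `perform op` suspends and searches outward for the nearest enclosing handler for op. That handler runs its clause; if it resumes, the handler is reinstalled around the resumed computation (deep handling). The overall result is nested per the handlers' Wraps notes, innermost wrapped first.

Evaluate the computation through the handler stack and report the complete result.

Answer: [(0, 8)]

Step-by-step:
get @ H0 ⇒ 8
put(8) @ H0 ⇒ s:=8
H0 returns (0, 8)
H1 returns (0, 8)
H2 returns [(0, 8)]
= [(0, 8)]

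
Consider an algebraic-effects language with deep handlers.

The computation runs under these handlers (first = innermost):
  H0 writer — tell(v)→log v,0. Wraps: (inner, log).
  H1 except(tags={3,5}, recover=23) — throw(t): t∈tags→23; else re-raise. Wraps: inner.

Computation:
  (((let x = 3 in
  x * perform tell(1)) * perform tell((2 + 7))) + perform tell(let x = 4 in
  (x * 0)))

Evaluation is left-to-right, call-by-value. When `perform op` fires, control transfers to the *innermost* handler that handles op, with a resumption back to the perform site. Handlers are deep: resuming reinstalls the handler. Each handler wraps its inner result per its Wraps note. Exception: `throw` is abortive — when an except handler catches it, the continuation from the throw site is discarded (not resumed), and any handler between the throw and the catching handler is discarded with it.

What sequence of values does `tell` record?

Answer: (1, 9, 0)

Working:
tell(1) @ H0 ⇒ log+=1
tell(9) @ H0 ⇒ log+=9
tell(0) @ H0 ⇒ log+=0
H0 returns (0, (1, 9, 0))
H1 returns (0, (1, 9, 0))
= (0, (1, 9, 0))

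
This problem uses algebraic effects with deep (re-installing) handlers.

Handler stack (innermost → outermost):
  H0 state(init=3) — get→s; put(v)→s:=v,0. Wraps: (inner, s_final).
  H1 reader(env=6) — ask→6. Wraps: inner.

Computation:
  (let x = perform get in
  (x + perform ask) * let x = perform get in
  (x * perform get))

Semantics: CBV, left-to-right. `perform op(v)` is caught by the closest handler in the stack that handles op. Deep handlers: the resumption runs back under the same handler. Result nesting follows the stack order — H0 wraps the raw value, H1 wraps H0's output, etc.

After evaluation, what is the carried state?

Answer: 3

Step-by-step:
get @ H0 ⇒ 3
ask @ H1 ⇒ 6
get @ H0 ⇒ 3
get @ H0 ⇒ 3
H0 returns (81, 3)
H1 returns (81, 3)
= (81, 3)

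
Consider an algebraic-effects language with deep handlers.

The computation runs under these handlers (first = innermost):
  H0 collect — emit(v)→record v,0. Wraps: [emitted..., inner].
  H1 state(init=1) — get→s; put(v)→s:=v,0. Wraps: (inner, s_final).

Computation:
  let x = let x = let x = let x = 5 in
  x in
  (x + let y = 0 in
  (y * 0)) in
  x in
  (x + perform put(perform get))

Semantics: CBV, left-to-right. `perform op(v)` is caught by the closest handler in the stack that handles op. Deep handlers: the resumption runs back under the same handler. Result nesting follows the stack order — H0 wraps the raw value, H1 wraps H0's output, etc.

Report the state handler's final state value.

Answer: 1

Evaluation trace:
get @ H1 ⇒ 1
put(1) @ H1 ⇒ s:=1
H0 returns [5]
H1 returns ([5], 1)
= ([5], 1)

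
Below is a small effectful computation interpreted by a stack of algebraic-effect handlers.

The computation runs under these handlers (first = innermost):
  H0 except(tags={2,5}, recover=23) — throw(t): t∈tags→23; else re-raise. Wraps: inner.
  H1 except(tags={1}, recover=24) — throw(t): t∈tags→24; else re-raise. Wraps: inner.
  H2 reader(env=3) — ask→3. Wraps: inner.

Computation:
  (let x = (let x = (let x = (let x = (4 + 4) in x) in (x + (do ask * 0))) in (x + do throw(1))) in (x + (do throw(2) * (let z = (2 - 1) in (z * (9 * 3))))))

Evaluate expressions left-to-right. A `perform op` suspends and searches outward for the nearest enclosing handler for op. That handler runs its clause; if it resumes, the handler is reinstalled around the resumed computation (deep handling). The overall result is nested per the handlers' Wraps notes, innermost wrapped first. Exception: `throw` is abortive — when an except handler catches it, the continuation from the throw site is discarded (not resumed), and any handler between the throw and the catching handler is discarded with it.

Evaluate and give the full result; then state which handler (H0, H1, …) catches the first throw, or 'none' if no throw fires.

Answer: 24 ; first throw caught by: H1

Working:
ask @ H2 ⇒ 3
throw(1) @ H0 re-raised
throw(1) @ H1 caught ⇒ 24
H2 returns 24
= 24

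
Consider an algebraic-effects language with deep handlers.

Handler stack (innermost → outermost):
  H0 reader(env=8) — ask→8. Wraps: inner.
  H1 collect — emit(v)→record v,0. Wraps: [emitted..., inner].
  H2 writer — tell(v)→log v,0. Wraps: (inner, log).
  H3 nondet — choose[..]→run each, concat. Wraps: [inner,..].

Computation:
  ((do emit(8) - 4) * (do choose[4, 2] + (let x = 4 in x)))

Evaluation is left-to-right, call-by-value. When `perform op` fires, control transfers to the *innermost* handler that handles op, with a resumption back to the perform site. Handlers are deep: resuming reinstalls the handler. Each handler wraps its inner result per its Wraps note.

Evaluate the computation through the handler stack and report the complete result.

Evaluation trace:
emit(8) @ H1 ⇒ out+=8
choose[4, 2] @ H3
  branch[0] choose=4:
    H0 returns -32
    H1 returns [8, -32]
    H2 returns ([8, -32], ())
    H3 returns [([8, -32], ())]
  branch[1] choose=2:
    H0 returns -24
    H1 returns [8, -24]
    H2 returns ([8, -24], ())
    H3 returns [([8, -24], ())]
= [([8, -32], ()), ([8, -24], ())]

Answer: [([8, -32], ()), ([8, -24], ())]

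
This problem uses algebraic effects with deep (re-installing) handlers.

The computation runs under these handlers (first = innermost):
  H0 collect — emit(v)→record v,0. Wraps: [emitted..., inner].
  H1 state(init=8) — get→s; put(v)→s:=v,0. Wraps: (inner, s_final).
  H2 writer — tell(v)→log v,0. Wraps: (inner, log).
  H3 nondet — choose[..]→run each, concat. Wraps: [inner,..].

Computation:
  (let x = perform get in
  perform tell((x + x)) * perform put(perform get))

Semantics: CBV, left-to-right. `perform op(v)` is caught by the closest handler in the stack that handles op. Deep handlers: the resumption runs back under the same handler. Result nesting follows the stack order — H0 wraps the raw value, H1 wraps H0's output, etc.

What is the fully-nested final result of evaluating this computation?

Answer: [(([0], 8), (16))]

Working:
get @ H1 ⇒ 8
tell(16) @ H2 ⇒ log+=16
get @ H1 ⇒ 8
put(8) @ H1 ⇒ s:=8
H0 returns [0]
H1 returns ([0], 8)
H2 returns (([0], 8), (16))
H3 returns [(([0], 8), (16))]
= [(([0], 8), (16))]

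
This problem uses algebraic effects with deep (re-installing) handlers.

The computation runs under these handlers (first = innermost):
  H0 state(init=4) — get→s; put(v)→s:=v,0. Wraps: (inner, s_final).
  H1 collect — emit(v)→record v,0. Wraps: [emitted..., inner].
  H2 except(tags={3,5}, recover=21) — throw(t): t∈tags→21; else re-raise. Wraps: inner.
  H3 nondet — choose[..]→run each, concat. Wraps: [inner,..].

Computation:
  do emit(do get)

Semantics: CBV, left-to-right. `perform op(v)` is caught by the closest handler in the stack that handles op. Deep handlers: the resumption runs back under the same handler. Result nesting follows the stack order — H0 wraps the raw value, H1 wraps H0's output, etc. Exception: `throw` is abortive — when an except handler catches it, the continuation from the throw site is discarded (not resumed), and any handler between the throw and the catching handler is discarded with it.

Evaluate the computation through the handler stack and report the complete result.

Evaluation trace:
get @ H0 ⇒ 4
emit(4) @ H1 ⇒ out+=4
H0 returns (0, 4)
H1 returns [4, (0, 4)]
H2 returns [4, (0, 4)]
H3 returns [[4, (0, 4)]]
= [[4, (0, 4)]]

Answer: [[4, (0, 4)]]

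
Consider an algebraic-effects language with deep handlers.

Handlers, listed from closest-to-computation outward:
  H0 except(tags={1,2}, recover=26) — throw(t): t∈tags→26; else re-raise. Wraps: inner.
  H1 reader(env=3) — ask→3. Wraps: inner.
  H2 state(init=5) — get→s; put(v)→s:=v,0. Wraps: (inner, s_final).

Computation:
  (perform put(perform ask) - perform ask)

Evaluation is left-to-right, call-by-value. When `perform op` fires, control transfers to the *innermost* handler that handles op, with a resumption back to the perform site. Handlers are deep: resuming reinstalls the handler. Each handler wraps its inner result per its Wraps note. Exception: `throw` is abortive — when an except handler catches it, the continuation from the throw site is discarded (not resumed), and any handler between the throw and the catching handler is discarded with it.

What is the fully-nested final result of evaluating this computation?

Answer: (-3, 3)

Evaluation trace:
ask @ H1 ⇒ 3
put(3) @ H2 ⇒ s:=3
ask @ H1 ⇒ 3
H0 returns -3
H1 returns -3
H2 returns (-3, 3)
= (-3, 3)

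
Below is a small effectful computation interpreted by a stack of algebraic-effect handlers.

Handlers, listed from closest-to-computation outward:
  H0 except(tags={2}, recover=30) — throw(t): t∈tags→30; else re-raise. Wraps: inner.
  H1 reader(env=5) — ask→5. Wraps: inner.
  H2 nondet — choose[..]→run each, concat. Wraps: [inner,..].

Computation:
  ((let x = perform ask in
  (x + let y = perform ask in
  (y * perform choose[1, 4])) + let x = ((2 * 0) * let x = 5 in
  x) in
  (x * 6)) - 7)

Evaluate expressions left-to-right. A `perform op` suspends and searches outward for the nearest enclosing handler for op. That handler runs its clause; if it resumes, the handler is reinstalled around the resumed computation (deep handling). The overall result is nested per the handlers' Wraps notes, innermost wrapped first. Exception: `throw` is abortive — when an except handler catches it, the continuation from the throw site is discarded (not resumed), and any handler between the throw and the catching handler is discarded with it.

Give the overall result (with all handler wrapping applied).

Answer: [3, 18]

Evaluation trace:
ask @ H1 ⇒ 5
ask @ H1 ⇒ 5
choose[1, 4] @ H2
  branch[0] choose=1:
    H0 returns 3
    H1 returns 3
    H2 returns [3]
  branch[1] choose=4:
    H0 returns 18
    H1 returns 18
    H2 returns [18]
= [3, 18]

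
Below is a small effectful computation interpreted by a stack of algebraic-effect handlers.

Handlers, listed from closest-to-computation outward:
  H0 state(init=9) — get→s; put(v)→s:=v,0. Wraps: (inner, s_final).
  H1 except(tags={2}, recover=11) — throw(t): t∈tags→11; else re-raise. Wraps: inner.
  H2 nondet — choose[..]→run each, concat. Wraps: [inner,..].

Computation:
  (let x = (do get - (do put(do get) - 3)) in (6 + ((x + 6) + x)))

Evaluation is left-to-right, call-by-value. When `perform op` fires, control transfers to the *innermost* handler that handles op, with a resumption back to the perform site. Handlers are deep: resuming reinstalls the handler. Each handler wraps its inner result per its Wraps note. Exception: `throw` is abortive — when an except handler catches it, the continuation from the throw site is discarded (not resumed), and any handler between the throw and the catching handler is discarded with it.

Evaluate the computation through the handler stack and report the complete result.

Evaluation trace:
get @ H0 ⇒ 9
get @ H0 ⇒ 9
put(9) @ H0 ⇒ s:=9
H0 returns (36, 9)
H1 returns (36, 9)
H2 returns [(36, 9)]
= [(36, 9)]

Answer: [(36, 9)]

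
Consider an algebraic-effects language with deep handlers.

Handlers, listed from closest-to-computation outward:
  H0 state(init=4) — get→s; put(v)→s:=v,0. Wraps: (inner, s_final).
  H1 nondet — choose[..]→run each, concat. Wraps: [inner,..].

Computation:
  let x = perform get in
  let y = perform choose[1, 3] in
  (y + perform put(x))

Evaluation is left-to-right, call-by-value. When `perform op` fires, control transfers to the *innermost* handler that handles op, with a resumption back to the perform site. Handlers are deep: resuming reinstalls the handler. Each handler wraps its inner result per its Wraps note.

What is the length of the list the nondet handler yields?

Working:
get @ H0 ⇒ 4
choose[1, 3] @ H1
  branch[0] choose=1:
    put(4) @ H0 ⇒ s:=4
    H0 returns (1, 4)
    H1 returns [(1, 4)]
  branch[1] choose=3:
    put(4) @ H0 ⇒ s:=4
    H0 returns (3, 4)
    H1 returns [(3, 4)]
= [(1, 4), (3, 4)]

Answer: 2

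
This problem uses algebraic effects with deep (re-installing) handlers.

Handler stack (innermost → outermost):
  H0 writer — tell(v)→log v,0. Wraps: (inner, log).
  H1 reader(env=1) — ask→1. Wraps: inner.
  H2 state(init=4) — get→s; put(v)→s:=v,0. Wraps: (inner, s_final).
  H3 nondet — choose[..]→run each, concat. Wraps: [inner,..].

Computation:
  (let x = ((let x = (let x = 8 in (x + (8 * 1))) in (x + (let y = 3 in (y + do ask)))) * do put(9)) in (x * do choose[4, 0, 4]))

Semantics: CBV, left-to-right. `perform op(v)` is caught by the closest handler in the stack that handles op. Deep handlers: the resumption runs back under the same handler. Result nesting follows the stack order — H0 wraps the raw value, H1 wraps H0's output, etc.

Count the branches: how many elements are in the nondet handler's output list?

Evaluation trace:
ask @ H1 ⇒ 1
put(9) @ H2 ⇒ s:=9
choose[4, 0, 4] @ H3
  branch[0] choose=4:
    H0 returns (0, ())
    H1 returns (0, ())
    H2 returns ((0, ()), 9)
    H3 returns [((0, ()), 9)]
  branch[1] choose=0:
    H0 returns (0, ())
    H1 returns (0, ())
    H2 returns ((0, ()), 9)
    H3 returns [((0, ()), 9)]
  branch[2] choose=4:
    H0 returns (0, ())
    H1 returns (0, ())
    H2 returns ((0, ()), 9)
    H3 returns [((0, ()), 9)]
= [((0, ()), 9), ((0, ()), 9), ((0, ()), 9)]

Answer: 3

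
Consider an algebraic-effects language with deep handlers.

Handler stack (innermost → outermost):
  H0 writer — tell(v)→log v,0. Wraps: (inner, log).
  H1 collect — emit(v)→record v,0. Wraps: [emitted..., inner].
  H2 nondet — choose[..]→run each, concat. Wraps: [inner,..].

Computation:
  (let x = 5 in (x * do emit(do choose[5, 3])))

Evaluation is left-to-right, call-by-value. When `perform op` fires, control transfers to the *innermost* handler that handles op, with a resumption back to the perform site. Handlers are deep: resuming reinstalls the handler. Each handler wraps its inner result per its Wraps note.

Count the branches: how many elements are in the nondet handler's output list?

Evaluation trace:
choose[5, 3] @ H2
  branch[0] choose=5:
    emit(5) @ H1 ⇒ out+=5
    H0 returns (0, ())
    H1 returns [5, (0, ())]
    H2 returns [[5, (0, ())]]
  branch[1] choose=3:
    emit(3) @ H1 ⇒ out+=3
    H0 returns (0, ())
    H1 returns [3, (0, ())]
    H2 returns [[3, (0, ())]]
= [[5, (0, ())], [3, (0, ())]]

Answer: 2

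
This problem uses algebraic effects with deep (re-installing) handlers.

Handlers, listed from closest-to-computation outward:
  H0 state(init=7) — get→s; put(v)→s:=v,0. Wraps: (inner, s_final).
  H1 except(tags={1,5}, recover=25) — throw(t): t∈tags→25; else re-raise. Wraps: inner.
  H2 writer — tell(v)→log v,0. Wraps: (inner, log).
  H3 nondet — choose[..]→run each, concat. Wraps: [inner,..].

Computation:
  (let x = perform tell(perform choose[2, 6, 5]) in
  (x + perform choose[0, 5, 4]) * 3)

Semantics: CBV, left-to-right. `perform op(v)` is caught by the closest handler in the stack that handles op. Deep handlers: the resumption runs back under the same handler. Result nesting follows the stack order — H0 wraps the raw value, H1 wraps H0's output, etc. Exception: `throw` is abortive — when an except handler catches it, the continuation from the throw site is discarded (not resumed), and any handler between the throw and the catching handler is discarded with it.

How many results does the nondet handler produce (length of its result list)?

Working:
choose[2, 6, 5] @ H3
  branch[0] choose=2:
    tell(2) @ H2 ⇒ log+=2
    choose[0, 5, 4] @ H3
      branch[0] choose=0:
        H0 returns (0, 7)
        H1 returns (0, 7)
        H2 returns ((0, 7), (2))
        H3 returns [((0, 7), (2))]
      branch[1] choose=5:
        H0 returns (15, 7)
        H1 returns (15, 7)
        H2 returns ((15, 7), (2))
        H3 returns [((15, 7), (2))]
      branch[2] choose=4:
        H0 returns (12, 7)
        H1 returns (12, 7)
        H2 returns ((12, 7), (2))
        H3 returns [((12, 7), (2))]
  branch[1] choose=6:
    tell(6) @ H2 ⇒ log+=6
    choose[0, 5, 4] @ H3
      branch[0] choose=0:
        H0 returns (0, 7)
        H1 returns (0, 7)
        H2 returns ((0, 7), (6))
        H3 returns [((0, 7), (6))]
      branch[1] choose=5:
        H0 returns (15, 7)
        H1 returns (15, 7)
        H2 returns ((15, 7), (6))
        H3 returns [((15, 7), (6))]
      branch[2] choose=4:
        H0 returns (12, 7)
        H1 returns (12, 7)
        H2 returns ((12, 7), (6))
        H3 returns [((12, 7), (6))]
  branch[2] choose=5:
    tell(5) @ H2 ⇒ log+=5
    choose[0, 5, 4] @ H3
      branch[0] choose=0:
        H0 returns (0, 7)
        H1 returns (0, 7)
        H2 returns ((0, 7), (5))
        H3 returns [((0, 7), (5))]
      branch[1] choose=5:
        H0 returns (15, 7)
        H1 returns (15, 7)
        H2 returns ((15, 7), (5))
        H3 returns [((15, 7), (5))]
      branch[2] choose=4:
        H0 returns (12, 7)
        H1 returns (12, 7)
        H2 returns ((12, 7), (5))
        H3 returns [((12, 7), (5))]
= [((0, 7), (2)), ((15, 7), (2)), ((12, 7), (2)), ((0, 7), (6)), ((15, 7), (6)), ((12, 7), (6)), ((0, 7), (5)), ((15, 7), (5)), ((12, 7), (5))]

Answer: 9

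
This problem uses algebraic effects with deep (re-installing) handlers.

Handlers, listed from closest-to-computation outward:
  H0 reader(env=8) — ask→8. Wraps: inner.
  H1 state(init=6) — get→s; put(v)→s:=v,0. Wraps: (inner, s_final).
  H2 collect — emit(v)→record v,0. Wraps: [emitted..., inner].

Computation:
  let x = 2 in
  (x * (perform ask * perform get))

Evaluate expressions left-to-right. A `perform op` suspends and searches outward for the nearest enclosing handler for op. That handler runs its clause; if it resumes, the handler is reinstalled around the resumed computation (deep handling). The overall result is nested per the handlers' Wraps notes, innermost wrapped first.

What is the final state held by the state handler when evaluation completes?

Answer: 6

Evaluation trace:
ask @ H0 ⇒ 8
get @ H1 ⇒ 6
H0 returns 96
H1 returns (96, 6)
H2 returns [(96, 6)]
= [(96, 6)]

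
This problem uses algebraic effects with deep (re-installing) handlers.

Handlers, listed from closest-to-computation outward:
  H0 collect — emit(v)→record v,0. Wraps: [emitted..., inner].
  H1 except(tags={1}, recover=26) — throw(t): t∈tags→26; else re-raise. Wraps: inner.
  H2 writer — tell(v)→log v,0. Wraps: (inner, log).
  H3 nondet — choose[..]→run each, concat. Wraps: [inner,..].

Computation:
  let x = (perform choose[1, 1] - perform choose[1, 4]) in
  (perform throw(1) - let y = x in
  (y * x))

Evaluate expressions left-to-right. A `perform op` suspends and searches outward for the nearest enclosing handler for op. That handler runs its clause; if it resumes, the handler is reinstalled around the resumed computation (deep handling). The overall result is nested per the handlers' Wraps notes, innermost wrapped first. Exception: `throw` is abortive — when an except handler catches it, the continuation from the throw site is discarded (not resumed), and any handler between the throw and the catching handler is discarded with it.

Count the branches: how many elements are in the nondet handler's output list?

Working:
choose[1, 1] @ H3
  branch[0] choose=1:
    choose[1, 4] @ H3
      branch[0] choose=1:
        throw(1) @ H1 caught ⇒ 26
        H2 returns (26, ())
        H3 returns [(26, ())]
      branch[1] choose=4:
        throw(1) @ H1 caught ⇒ 26
        H2 returns (26, ())
        H3 returns [(26, ())]
  branch[1] choose=1:
    choose[1, 4] @ H3
      branch[0] choose=1:
        throw(1) @ H1 caught ⇒ 26
        H2 returns (26, ())
        H3 returns [(26, ())]
      branch[1] choose=4:
        throw(1) @ H1 caught ⇒ 26
        H2 returns (26, ())
        H3 returns [(26, ())]
= [(26, ()), (26, ()), (26, ()), (26, ())]

Answer: 4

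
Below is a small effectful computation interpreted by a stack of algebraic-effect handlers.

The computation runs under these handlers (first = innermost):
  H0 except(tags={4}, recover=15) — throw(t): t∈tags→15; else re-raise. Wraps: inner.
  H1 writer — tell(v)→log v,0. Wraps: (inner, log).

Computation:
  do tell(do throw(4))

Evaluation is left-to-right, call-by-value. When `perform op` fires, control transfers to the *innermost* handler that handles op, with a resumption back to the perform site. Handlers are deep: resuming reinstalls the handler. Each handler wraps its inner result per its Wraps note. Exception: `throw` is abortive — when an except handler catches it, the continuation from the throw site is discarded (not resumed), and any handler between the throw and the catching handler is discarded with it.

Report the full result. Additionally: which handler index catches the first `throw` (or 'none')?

Answer: (15, ()) ; first throw caught by: H0

Step-by-step:
throw(4) @ H0 caught ⇒ 15
H1 returns (15, ())
= (15, ())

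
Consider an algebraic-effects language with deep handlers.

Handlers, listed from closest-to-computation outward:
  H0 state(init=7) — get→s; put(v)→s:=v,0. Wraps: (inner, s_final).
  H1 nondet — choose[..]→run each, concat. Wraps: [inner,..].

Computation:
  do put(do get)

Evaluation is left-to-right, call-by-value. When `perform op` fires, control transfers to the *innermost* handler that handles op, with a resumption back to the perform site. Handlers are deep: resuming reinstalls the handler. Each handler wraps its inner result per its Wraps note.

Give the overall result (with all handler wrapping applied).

Step-by-step:
get @ H0 ⇒ 7
put(7) @ H0 ⇒ s:=7
H0 returns (0, 7)
H1 returns [(0, 7)]
= [(0, 7)]

Answer: [(0, 7)]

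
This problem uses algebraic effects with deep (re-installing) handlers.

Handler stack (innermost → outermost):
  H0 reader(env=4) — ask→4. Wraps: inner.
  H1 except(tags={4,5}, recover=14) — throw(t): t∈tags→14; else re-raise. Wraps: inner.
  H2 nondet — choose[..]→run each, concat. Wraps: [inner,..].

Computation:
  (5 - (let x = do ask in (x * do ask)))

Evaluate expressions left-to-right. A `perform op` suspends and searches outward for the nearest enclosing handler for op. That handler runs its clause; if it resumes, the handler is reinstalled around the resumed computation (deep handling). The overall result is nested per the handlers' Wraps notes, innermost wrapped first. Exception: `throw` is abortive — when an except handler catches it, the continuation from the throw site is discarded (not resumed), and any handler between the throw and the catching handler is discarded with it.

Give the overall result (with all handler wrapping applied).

Evaluation trace:
ask @ H0 ⇒ 4
ask @ H0 ⇒ 4
H0 returns -11
H1 returns -11
H2 returns [-11]
= [-11]

Answer: [-11]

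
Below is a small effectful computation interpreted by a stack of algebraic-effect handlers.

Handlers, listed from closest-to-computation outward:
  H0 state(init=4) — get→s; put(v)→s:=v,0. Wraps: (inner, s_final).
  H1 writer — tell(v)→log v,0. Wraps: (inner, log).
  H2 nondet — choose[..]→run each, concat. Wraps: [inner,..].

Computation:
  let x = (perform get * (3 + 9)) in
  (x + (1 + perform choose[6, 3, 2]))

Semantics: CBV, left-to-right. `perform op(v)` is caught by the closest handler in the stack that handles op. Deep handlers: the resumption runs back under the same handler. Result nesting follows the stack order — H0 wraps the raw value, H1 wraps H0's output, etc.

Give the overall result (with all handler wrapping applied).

Evaluation trace:
get @ H0 ⇒ 4
choose[6, 3, 2] @ H2
  branch[0] choose=6:
    H0 returns (55, 4)
    H1 returns ((55, 4), ())
    H2 returns [((55, 4), ())]
  branch[1] choose=3:
    H0 returns (52, 4)
    H1 returns ((52, 4), ())
    H2 returns [((52, 4), ())]
  branch[2] choose=2:
    H0 returns (51, 4)
    H1 returns ((51, 4), ())
    H2 returns [((51, 4), ())]
= [((55, 4), ()), ((52, 4), ()), ((51, 4), ())]

Answer: [((55, 4), ()), ((52, 4), ()), ((51, 4), ())]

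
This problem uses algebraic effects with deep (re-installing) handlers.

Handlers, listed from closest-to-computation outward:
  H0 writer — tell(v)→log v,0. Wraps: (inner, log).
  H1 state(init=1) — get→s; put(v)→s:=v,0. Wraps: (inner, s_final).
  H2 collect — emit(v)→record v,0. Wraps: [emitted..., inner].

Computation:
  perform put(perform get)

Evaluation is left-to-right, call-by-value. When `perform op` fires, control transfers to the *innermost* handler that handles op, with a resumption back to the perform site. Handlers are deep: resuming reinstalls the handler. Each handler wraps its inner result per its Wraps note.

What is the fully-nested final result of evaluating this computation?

Step-by-step:
get @ H1 ⇒ 1
put(1) @ H1 ⇒ s:=1
H0 returns (0, ())
H1 returns ((0, ()), 1)
H2 returns [((0, ()), 1)]
= [((0, ()), 1)]

Answer: [((0, ()), 1)]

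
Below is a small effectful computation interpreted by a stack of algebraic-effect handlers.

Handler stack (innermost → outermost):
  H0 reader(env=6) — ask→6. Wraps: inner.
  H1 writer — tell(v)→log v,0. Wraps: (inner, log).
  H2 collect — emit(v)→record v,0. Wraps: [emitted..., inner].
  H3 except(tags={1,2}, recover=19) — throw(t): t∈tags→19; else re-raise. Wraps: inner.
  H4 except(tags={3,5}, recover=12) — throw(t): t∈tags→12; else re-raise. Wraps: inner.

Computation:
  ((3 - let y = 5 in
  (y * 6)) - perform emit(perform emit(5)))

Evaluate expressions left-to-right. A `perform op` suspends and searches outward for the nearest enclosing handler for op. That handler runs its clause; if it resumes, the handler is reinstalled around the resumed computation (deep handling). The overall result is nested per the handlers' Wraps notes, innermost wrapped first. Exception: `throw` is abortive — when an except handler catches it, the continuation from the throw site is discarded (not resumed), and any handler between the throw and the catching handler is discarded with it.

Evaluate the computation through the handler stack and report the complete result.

Answer: [5, 0, (-27, ())]

Evaluation trace:
emit(5) @ H2 ⇒ out+=5
emit(0) @ H2 ⇒ out+=0
H0 returns -27
H1 returns (-27, ())
H2 returns [5, 0, (-27, ())]
H3 returns [5, 0, (-27, ())]
H4 returns [5, 0, (-27, ())]
= [5, 0, (-27, ())]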